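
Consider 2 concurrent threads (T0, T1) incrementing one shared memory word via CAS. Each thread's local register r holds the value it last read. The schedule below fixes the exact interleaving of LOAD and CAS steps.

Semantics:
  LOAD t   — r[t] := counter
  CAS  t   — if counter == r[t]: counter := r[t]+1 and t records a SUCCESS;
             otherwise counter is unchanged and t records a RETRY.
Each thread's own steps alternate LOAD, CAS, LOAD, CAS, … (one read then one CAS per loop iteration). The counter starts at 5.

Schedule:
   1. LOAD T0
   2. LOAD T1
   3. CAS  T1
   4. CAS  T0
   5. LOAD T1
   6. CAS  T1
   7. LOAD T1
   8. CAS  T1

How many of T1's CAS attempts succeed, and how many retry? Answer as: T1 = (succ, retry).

T1 = (3, 0)

T0 LOAD — after: cnt=5, r=5 — load
T1 LOAD — after: cnt=5, r=5 — load
T1 CAS — after: cnt=6, r=5 — ok
T0 CAS — after: cnt=6, r=5 — retry
T1 LOAD — after: cnt=6, r=6 — load
T1 CAS — after: cnt=7, r=6 — ok
T1 LOAD — after: cnt=7, r=7 — load
T1 CAS — after: cnt=8, r=7 — ok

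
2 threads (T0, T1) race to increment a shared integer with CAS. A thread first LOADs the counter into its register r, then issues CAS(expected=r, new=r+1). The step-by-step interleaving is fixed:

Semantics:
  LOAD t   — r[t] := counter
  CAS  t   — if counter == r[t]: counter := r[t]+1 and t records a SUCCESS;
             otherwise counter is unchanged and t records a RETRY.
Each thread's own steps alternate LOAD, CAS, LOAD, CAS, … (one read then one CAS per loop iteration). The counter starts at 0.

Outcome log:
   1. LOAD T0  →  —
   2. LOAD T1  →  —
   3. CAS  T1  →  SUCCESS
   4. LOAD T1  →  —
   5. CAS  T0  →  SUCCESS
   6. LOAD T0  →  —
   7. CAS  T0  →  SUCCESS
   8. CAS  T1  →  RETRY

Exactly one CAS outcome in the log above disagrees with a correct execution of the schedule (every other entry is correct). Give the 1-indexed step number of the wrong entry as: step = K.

step = 5

Reference trace:
#1 T0 reads 0
#2 T1 reads 0
#3 T1 CAS(0→1) writes; counter now 1
#4 T1 reads 1
#5 T0 CAS(0→1) fails; counter now 1
#6 T0 reads 1
#7 T0 CAS(1→2) writes; counter now 2
#8 T1 CAS(1→2) fails; counter now 2
Flip is step 5.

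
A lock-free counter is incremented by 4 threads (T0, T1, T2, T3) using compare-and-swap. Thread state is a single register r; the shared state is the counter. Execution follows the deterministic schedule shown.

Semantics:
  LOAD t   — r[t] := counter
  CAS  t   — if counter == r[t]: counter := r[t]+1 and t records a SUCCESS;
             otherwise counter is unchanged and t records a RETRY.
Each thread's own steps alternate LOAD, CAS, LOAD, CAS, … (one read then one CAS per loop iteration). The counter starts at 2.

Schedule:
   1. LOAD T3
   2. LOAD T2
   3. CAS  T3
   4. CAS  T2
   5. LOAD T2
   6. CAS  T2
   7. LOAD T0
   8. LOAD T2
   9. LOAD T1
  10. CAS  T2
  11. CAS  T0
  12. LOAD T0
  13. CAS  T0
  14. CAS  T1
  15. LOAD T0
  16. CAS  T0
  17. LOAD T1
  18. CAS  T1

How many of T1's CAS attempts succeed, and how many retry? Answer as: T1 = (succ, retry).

T1 = (1, 1)

   1) LOAD T3:  M=2  r_T3=2
   2) LOAD T2:  M=2  r_T2=2
   3) CAS  T3:  M=3  r_T3=2 ✓
   4) CAS  T2:  M=3  r_T2=2 ✗
   5) LOAD T2:  M=3  r_T2=3
   6) CAS  T2:  M=4  r_T2=3 ✓
   7) LOAD T0:  M=4  r_T0=4
   8) LOAD T2:  M=4  r_T2=4
   9) LOAD T1:  M=4  r_T1=4
  10) CAS  T2:  M=5  r_T2=4 ✓
  11) CAS  T0:  M=5  r_T0=4 ✗
  12) LOAD T0:  M=5  r_T0=5
  13) CAS  T0:  M=6  r_T0=5 ✓
  14) CAS  T1:  M=6  r_T1=4 ✗
  15) LOAD T0:  M=6  r_T0=6
  16) CAS  T0:  M=7  r_T0=6 ✓
  17) LOAD T1:  M=7  r_T1=7
  18) CAS  T1:  M=8  r_T1=7 ✓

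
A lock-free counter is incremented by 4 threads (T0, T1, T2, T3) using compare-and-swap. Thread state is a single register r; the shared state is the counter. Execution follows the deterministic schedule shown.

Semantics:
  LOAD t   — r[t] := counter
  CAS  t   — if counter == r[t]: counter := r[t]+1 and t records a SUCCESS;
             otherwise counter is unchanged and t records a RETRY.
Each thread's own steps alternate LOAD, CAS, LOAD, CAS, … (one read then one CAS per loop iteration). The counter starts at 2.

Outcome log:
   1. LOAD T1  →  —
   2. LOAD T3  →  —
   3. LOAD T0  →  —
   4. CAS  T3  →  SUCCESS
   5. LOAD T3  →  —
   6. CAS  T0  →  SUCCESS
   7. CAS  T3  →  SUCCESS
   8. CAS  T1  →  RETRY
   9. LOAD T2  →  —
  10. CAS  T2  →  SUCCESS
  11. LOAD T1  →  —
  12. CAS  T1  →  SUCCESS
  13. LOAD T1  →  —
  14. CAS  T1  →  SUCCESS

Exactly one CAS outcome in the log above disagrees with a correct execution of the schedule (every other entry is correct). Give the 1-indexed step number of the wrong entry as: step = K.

Re-executing:
[1] T1.load  rd  (counter 2, T1.r 2)
[2] T3.load  rd  (counter 2, T3.r 2)
[3] T0.load  rd  (counter 2, T0.r 2)
[4] T3.cas  hit  (counter 3, T3.r 2)
[5] T3.load  rd  (counter 3, T3.r 3)
[6] T0.cas  miss  (counter 3, T0.r 2)
[7] T3.cas  hit  (counter 4, T3.r 3)
[8] T1.cas  miss  (counter 4, T1.r 2)
[9] T2.load  rd  (counter 4, T2.r 4)
[10] T2.cas  hit  (counter 5, T2.r 4)
[11] T1.load  rd  (counter 5, T1.r 5)
[12] T1.cas  hit  (counter 6, T1.r 5)
[13] T1.load  rd  (counter 6, T1.r 6)
[14] T1.cas  hit  (counter 7, T1.r 6)
Flip is step 6.

step = 6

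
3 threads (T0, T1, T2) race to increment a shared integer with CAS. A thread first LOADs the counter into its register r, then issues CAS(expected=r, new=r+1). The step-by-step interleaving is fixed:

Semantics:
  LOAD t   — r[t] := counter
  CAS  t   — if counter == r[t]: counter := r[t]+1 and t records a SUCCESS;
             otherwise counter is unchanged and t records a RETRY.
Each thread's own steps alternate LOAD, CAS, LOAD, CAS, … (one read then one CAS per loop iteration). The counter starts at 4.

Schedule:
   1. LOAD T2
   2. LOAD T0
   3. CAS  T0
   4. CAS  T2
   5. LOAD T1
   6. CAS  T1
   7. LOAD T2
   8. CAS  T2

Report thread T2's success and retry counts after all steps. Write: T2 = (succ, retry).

step 1: T2 LOAD ⇒ load; ctr=4 reg=4
step 2: T0 LOAD ⇒ load; ctr=4 reg=4
step 3: T0 CAS ⇒ ok; ctr=5 reg=4
step 4: T2 CAS ⇒ retry; ctr=5 reg=4
step 5: T1 LOAD ⇒ load; ctr=5 reg=5
step 6: T1 CAS ⇒ ok; ctr=6 reg=5
step 7: T2 LOAD ⇒ load; ctr=6 reg=6
step 8: T2 CAS ⇒ ok; ctr=7 reg=6

T2 = (1, 1)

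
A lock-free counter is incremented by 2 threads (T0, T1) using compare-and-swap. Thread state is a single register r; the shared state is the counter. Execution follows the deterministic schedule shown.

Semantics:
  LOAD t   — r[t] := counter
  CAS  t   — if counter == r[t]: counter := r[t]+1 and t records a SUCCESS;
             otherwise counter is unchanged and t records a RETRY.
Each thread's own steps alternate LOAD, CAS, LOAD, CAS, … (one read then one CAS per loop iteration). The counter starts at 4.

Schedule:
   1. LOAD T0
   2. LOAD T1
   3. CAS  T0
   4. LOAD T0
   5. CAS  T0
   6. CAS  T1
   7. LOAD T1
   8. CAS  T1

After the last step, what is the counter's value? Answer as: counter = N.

counter = 7

T0 LOAD — after: cnt=4, r=4 — load
T1 LOAD — after: cnt=4, r=4 — load
T0 CAS — after: cnt=5, r=4 — ok
T0 LOAD — after: cnt=5, r=5 — load
T0 CAS — after: cnt=6, r=5 — ok
T1 CAS — after: cnt=6, r=4 — retry
T1 LOAD — after: cnt=6, r=6 — load
T1 CAS — after: cnt=7, r=6 — ok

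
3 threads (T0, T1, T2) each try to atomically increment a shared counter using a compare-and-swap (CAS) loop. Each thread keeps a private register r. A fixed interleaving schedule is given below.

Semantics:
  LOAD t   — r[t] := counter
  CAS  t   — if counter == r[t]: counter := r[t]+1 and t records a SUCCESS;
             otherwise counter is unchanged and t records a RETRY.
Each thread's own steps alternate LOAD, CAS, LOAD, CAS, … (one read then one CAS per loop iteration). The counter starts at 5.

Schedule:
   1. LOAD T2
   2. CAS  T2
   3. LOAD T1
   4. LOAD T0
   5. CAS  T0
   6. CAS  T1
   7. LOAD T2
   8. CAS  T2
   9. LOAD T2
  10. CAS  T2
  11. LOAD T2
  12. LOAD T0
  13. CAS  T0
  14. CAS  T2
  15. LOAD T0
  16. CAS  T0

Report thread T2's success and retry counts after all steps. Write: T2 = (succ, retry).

T2 = (3, 1)

step 1: T2 LOAD ⇒ load; ctr=5 reg=5
step 2: T2 CAS ⇒ ok; ctr=6 reg=5
step 3: T1 LOAD ⇒ load; ctr=6 reg=6
step 4: T0 LOAD ⇒ load; ctr=6 reg=6
step 5: T0 CAS ⇒ ok; ctr=7 reg=6
step 6: T1 CAS ⇒ retry; ctr=7 reg=6
step 7: T2 LOAD ⇒ load; ctr=7 reg=7
step 8: T2 CAS ⇒ ok; ctr=8 reg=7
step 9: T2 LOAD ⇒ load; ctr=8 reg=8
step 10: T2 CAS ⇒ ok; ctr=9 reg=8
step 11: T2 LOAD ⇒ load; ctr=9 reg=9
step 12: T0 LOAD ⇒ load; ctr=9 reg=9
step 13: T0 CAS ⇒ ok; ctr=10 reg=9
step 14: T2 CAS ⇒ retry; ctr=10 reg=9
step 15: T0 LOAD ⇒ load; ctr=10 reg=10
step 16: T0 CAS ⇒ ok; ctr=11 reg=10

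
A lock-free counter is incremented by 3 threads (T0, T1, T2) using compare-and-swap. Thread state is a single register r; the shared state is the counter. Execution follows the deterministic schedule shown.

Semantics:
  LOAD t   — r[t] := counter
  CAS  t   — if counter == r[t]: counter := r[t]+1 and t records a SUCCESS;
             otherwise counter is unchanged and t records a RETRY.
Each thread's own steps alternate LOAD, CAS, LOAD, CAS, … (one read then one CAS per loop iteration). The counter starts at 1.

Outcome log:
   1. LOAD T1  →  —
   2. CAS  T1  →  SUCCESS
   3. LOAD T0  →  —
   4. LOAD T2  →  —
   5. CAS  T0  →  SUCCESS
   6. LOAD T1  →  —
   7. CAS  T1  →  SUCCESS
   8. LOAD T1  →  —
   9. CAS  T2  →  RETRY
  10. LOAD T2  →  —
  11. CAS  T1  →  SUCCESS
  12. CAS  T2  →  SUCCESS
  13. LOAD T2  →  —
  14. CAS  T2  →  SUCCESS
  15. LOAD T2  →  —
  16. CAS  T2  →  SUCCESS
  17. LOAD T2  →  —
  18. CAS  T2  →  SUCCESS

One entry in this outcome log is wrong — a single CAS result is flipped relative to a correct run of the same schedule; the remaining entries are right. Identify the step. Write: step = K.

step = 12

Reference trace:
#1 T1 reads 1
#2 T1 CAS(1→2) writes; counter now 2
#3 T0 reads 2
#4 T2 reads 2
#5 T0 CAS(2→3) writes; counter now 3
#6 T1 reads 3
#7 T1 CAS(3→4) writes; counter now 4
#8 T1 reads 4
#9 T2 CAS(2→3) fails; counter now 4
#10 T2 reads 4
#11 T1 CAS(4→5) writes; counter now 5
#12 T2 CAS(4→5) fails; counter now 5
#13 T2 reads 5
#14 T2 CAS(5→6) writes; counter now 6
#15 T2 reads 6
#16 T2 CAS(6→7) writes; counter now 7
#17 T2 reads 7
#18 T2 CAS(7→8) writes; counter now 8
Mismatch at 12.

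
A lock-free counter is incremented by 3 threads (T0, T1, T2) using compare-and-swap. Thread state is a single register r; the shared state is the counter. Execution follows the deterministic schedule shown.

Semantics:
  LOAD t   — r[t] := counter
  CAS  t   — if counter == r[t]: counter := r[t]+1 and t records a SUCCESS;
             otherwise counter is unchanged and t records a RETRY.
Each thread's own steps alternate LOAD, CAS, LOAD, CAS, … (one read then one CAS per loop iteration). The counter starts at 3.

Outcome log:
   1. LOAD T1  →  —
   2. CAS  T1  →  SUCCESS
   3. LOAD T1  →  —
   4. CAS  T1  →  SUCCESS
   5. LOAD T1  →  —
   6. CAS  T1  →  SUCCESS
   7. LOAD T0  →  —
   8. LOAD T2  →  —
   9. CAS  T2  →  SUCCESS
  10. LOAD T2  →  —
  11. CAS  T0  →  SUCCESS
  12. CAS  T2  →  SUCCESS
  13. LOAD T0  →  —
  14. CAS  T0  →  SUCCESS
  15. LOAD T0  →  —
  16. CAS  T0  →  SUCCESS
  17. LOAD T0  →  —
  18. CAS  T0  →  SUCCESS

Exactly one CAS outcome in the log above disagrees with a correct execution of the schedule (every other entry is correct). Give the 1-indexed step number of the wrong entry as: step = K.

Reference trace:
1. LOAD T1 → mem=3 r[T1]=3 [LOAD]
2. CAS T1 → mem=4 r[T1]=3 [OK]
3. LOAD T1 → mem=4 r[T1]=4 [LOAD]
4. CAS T1 → mem=5 r[T1]=4 [OK]
5. LOAD T1 → mem=5 r[T1]=5 [LOAD]
6. CAS T1 → mem=6 r[T1]=5 [OK]
7. LOAD T0 → mem=6 r[T0]=6 [LOAD]
8. LOAD T2 → mem=6 r[T2]=6 [LOAD]
9. CAS T2 → mem=7 r[T2]=6 [OK]
10. LOAD T2 → mem=7 r[T2]=7 [LOAD]
11. CAS T0 → mem=7 r[T0]=6 [RETRY]
12. CAS T2 → mem=8 r[T2]=7 [OK]
13. LOAD T0 → mem=8 r[T0]=8 [LOAD]
14. CAS T0 → mem=9 r[T0]=8 [OK]
15. LOAD T0 → mem=9 r[T0]=9 [LOAD]
16. CAS T0 → mem=10 r[T0]=9 [OK]
17. LOAD T0 → mem=10 r[T0]=10 [LOAD]
18. CAS T0 → mem=11 r[T0]=10 [OK]
Log disagrees first at step 11.

step = 11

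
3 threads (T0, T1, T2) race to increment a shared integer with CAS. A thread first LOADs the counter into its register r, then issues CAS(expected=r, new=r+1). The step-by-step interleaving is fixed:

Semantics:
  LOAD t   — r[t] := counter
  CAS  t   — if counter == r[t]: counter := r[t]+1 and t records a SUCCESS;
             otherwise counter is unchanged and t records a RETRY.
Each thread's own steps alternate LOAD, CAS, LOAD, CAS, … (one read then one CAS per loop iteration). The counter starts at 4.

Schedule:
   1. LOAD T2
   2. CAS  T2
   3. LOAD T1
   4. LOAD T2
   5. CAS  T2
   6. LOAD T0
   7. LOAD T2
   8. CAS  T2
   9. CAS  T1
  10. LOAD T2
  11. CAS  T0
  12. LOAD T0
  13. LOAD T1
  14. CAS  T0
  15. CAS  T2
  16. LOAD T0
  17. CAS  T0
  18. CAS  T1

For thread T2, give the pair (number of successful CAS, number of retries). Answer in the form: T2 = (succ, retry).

[1] T2.load  rd  (counter 4, T2.r 4)
[2] T2.cas  hit  (counter 5, T2.r 4)
[3] T1.load  rd  (counter 5, T1.r 5)
[4] T2.load  rd  (counter 5, T2.r 5)
[5] T2.cas  hit  (counter 6, T2.r 5)
[6] T0.load  rd  (counter 6, T0.r 6)
[7] T2.load  rd  (counter 6, T2.r 6)
[8] T2.cas  hit  (counter 7, T2.r 6)
[9] T1.cas  miss  (counter 7, T1.r 5)
[10] T2.load  rd  (counter 7, T2.r 7)
[11] T0.cas  miss  (counter 7, T0.r 6)
[12] T0.load  rd  (counter 7, T0.r 7)
[13] T1.load  rd  (counter 7, T1.r 7)
[14] T0.cas  hit  (counter 8, T0.r 7)
[15] T2.cas  miss  (counter 8, T2.r 7)
[16] T0.load  rd  (counter 8, T0.r 8)
[17] T0.cas  hit  (counter 9, T0.r 8)
[18] T1.cas  miss  (counter 9, T1.r 7)

T2 = (3, 1)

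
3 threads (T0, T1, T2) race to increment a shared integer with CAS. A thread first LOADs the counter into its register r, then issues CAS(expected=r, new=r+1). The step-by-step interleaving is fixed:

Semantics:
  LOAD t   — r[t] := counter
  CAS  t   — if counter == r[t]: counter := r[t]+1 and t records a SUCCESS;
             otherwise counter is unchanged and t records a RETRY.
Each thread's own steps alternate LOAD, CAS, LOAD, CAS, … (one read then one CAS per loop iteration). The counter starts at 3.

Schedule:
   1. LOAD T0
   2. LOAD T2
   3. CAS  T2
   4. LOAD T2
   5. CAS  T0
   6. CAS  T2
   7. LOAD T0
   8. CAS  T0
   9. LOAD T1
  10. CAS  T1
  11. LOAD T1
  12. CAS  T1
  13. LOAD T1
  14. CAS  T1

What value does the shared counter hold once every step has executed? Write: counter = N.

[1] T0.load  rd  (counter 3, T0.r 3)
[2] T2.load  rd  (counter 3, T2.r 3)
[3] T2.cas  hit  (counter 4, T2.r 3)
[4] T2.load  rd  (counter 4, T2.r 4)
[5] T0.cas  miss  (counter 4, T0.r 3)
[6] T2.cas  hit  (counter 5, T2.r 4)
[7] T0.load  rd  (counter 5, T0.r 5)
[8] T0.cas  hit  (counter 6, T0.r 5)
[9] T1.load  rd  (counter 6, T1.r 6)
[10] T1.cas  hit  (counter 7, T1.r 6)
[11] T1.load  rd  (counter 7, T1.r 7)
[12] T1.cas  hit  (counter 8, T1.r 7)
[13] T1.load  rd  (counter 8, T1.r 8)
[14] T1.cas  hit  (counter 9, T1.r 8)

counter = 9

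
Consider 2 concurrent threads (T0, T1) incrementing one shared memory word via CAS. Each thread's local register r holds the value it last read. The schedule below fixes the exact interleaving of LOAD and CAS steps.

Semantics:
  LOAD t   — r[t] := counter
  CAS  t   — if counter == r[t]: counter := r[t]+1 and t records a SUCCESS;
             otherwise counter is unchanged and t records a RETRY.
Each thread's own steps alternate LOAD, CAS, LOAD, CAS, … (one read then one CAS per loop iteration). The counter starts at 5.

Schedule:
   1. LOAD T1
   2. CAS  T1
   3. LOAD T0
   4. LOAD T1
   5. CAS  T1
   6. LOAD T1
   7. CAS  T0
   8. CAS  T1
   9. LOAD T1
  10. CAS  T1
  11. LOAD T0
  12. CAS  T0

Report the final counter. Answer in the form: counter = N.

counter = 10

[1] T1.load  rd  (counter 5, T1.r 5)
[2] T1.cas  hit  (counter 6, T1.r 5)
[3] T0.load  rd  (counter 6, T0.r 6)
[4] T1.load  rd  (counter 6, T1.r 6)
[5] T1.cas  hit  (counter 7, T1.r 6)
[6] T1.load  rd  (counter 7, T1.r 7)
[7] T0.cas  miss  (counter 7, T0.r 6)
[8] T1.cas  hit  (counter 8, T1.r 7)
[9] T1.load  rd  (counter 8, T1.r 8)
[10] T1.cas  hit  (counter 9, T1.r 8)
[11] T0.load  rd  (counter 9, T0.r 9)
[12] T0.cas  hit  (counter 10, T0.r 9)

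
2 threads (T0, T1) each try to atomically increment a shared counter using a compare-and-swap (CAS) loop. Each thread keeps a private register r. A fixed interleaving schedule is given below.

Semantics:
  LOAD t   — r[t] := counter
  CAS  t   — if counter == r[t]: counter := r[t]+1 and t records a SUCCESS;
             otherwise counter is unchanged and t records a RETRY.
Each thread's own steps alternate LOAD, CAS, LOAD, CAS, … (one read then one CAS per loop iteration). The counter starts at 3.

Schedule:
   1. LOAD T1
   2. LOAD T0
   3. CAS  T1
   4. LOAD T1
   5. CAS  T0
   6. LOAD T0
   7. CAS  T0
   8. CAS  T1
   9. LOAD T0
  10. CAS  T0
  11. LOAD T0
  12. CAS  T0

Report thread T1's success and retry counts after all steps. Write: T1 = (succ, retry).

T1 = (1, 1)

T1 LOAD — after: cnt=3, r=3 — load
T0 LOAD — after: cnt=3, r=3 — load
T1 CAS — after: cnt=4, r=3 — ok
T1 LOAD — after: cnt=4, r=4 — load
T0 CAS — after: cnt=4, r=3 — retry
T0 LOAD — after: cnt=4, r=4 — load
T0 CAS — after: cnt=5, r=4 — ok
T1 CAS — after: cnt=5, r=4 — retry
T0 LOAD — after: cnt=5, r=5 — load
T0 CAS — after: cnt=6, r=5 — ok
T0 LOAD — after: cnt=6, r=6 — load
T0 CAS — after: cnt=7, r=6 — ok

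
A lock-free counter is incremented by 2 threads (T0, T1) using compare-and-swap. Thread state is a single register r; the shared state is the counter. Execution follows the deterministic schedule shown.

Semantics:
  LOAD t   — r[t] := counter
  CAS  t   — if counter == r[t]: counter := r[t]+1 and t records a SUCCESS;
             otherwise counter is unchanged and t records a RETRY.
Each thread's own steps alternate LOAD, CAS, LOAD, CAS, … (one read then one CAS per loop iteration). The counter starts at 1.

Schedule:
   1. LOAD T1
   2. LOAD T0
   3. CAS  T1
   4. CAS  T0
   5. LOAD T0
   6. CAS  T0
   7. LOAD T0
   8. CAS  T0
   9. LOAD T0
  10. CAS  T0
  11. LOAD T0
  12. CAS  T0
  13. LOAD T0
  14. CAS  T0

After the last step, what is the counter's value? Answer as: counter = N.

counter = 7

T1 LOAD — after: cnt=1, r=1 — load
T0 LOAD — after: cnt=1, r=1 — load
T1 CAS — after: cnt=2, r=1 — ok
T0 CAS — after: cnt=2, r=1 — retry
T0 LOAD — after: cnt=2, r=2 — load
T0 CAS — after: cnt=3, r=2 — ok
T0 LOAD — after: cnt=3, r=3 — load
T0 CAS — after: cnt=4, r=3 — ok
T0 LOAD — after: cnt=4, r=4 — load
T0 CAS — after: cnt=5, r=4 — ok
T0 LOAD — after: cnt=5, r=5 — load
T0 CAS — after: cnt=6, r=5 — ok
T0 LOAD — after: cnt=6, r=6 — load
T0 CAS — after: cnt=7, r=6 — ok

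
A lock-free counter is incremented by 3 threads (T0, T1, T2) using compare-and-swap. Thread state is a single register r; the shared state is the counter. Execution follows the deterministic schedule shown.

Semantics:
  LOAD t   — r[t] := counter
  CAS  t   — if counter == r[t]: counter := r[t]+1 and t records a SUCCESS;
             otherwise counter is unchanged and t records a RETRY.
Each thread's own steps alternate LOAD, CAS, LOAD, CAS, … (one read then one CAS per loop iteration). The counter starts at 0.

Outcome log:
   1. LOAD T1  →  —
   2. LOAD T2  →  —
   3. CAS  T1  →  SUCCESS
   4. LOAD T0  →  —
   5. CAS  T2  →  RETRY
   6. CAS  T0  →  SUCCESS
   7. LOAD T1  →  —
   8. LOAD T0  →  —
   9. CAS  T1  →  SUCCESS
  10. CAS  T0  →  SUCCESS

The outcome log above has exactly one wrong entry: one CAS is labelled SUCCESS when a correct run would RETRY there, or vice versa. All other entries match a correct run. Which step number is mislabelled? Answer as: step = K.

step = 10

Reference trace:
T1 LOAD — after: cnt=0, r=0 — load
T2 LOAD — after: cnt=0, r=0 — load
T1 CAS — after: cnt=1, r=0 — ok
T0 LOAD — after: cnt=1, r=1 — load
T2 CAS — after: cnt=1, r=0 — retry
T0 CAS — after: cnt=2, r=1 — ok
T1 LOAD — after: cnt=2, r=2 — load
T0 LOAD — after: cnt=2, r=2 — load
T1 CAS — after: cnt=3, r=2 — ok
T0 CAS — after: cnt=3, r=2 — retry
Mismatch at 10.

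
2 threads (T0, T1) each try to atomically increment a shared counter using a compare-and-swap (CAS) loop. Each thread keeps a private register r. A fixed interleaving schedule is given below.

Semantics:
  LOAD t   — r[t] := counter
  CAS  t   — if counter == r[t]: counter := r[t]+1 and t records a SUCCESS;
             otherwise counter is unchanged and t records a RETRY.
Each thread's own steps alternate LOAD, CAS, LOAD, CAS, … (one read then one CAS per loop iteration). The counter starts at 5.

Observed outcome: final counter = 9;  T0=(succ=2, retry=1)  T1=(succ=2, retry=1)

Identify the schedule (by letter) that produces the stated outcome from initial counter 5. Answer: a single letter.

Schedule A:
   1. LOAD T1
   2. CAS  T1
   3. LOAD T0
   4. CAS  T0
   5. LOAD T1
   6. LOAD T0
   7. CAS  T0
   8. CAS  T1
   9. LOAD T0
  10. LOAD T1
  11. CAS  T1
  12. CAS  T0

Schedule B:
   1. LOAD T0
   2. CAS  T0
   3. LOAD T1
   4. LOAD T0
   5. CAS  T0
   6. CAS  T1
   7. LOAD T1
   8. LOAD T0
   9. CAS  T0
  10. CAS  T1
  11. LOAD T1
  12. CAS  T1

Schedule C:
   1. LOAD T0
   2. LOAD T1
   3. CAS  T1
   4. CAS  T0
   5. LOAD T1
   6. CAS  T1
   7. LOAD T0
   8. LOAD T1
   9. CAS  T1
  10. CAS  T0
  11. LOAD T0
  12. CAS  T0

Run A:
1. LOAD T1 → mem=5 r[T1]=5 [LOAD]
2. CAS T1 → mem=6 r[T1]=5 [OK]
3. LOAD T0 → mem=6 r[T0]=6 [LOAD]
4. CAS T0 → mem=7 r[T0]=6 [OK]
5. LOAD T1 → mem=7 r[T1]=7 [LOAD]
6. LOAD T0 → mem=7 r[T0]=7 [LOAD]
7. CAS T0 → mem=8 r[T0]=7 [OK]
8. CAS T1 → mem=8 r[T1]=7 [RETRY]
9. LOAD T0 → mem=8 r[T0]=8 [LOAD]
10. LOAD T1 → mem=8 r[T1]=8 [LOAD]
11. CAS T1 → mem=9 r[T1]=8 [OK]
12. CAS T0 → mem=9 r[T0]=8 [RETRY]

A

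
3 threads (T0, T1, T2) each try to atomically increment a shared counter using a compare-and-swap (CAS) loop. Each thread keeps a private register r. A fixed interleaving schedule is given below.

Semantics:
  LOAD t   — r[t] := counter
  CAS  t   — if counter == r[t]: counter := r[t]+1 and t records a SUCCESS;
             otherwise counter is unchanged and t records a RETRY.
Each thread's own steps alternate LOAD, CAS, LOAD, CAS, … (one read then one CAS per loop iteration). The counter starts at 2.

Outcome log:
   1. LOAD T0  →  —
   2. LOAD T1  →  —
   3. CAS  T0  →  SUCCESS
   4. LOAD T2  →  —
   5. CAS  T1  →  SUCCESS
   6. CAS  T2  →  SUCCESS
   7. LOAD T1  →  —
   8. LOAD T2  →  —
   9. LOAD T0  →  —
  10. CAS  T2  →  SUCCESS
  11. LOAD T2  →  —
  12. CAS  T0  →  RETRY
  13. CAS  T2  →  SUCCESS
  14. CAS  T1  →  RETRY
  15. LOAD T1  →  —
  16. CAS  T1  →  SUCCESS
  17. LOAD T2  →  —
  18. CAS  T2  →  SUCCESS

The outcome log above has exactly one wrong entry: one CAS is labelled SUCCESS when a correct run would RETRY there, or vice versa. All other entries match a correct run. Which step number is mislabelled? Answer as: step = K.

Correct run:
   1) LOAD T0:  M=2  r_T0=2
   2) LOAD T1:  M=2  r_T1=2
   3) CAS  T0:  M=3  r_T0=2 ✓
   4) LOAD T2:  M=3  r_T2=3
   5) CAS  T1:  M=3  r_T1=2 ✗
   6) CAS  T2:  M=4  r_T2=3 ✓
   7) LOAD T1:  M=4  r_T1=4
   8) LOAD T2:  M=4  r_T2=4
   9) LOAD T0:  M=4  r_T0=4
  10) CAS  T2:  M=5  r_T2=4 ✓
  11) LOAD T2:  M=5  r_T2=5
  12) CAS  T0:  M=5  r_T0=4 ✗
  13) CAS  T2:  M=6  r_T2=5 ✓
  14) CAS  T1:  M=6  r_T1=4 ✗
  15) LOAD T1:  M=6  r_T1=6
  16) CAS  T1:  M=7  r_T1=6 ✓
  17) LOAD T2:  M=7  r_T2=7
  18) CAS  T2:  M=8  r_T2=7 ✓
Mismatch at 5.

step = 5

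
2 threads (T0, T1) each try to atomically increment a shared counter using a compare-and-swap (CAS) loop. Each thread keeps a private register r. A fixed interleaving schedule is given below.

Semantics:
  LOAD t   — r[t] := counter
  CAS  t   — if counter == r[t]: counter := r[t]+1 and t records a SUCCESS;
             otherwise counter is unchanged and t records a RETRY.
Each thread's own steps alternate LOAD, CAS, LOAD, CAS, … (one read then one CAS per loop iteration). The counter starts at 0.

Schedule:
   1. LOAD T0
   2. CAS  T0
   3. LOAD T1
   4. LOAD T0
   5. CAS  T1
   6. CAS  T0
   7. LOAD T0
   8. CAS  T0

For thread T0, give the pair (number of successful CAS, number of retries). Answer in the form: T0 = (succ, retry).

[1] T0.load  rd  (counter 0, T0.r 0)
[2] T0.cas  hit  (counter 1, T0.r 0)
[3] T1.load  rd  (counter 1, T1.r 1)
[4] T0.load  rd  (counter 1, T0.r 1)
[5] T1.cas  hit  (counter 2, T1.r 1)
[6] T0.cas  miss  (counter 2, T0.r 1)
[7] T0.load  rd  (counter 2, T0.r 2)
[8] T0.cas  hit  (counter 3, T0.r 2)

T0 = (2, 1)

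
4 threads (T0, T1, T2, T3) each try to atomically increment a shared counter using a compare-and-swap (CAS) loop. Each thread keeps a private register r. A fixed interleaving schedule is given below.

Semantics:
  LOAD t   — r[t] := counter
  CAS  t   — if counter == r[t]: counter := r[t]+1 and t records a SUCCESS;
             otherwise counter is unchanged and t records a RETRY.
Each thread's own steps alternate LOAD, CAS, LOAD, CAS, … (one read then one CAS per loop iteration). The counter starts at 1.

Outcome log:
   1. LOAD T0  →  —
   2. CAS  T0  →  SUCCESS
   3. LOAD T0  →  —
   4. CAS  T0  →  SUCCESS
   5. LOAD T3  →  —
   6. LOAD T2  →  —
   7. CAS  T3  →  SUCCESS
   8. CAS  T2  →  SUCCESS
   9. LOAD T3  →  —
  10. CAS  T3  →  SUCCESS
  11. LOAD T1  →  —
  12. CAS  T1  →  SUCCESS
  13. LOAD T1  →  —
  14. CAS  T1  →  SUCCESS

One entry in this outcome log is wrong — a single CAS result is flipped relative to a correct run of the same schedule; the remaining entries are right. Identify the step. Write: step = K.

Correct run:
[1] T0.load  rd  (counter 1, T0.r 1)
[2] T0.cas  hit  (counter 2, T0.r 1)
[3] T0.load  rd  (counter 2, T0.r 2)
[4] T0.cas  hit  (counter 3, T0.r 2)
[5] T3.load  rd  (counter 3, T3.r 3)
[6] T2.load  rd  (counter 3, T2.r 3)
[7] T3.cas  hit  (counter 4, T3.r 3)
[8] T2.cas  miss  (counter 4, T2.r 3)
[9] T3.load  rd  (counter 4, T3.r 4)
[10] T3.cas  hit  (counter 5, T3.r 4)
[11] T1.load  rd  (counter 5, T1.r 5)
[12] T1.cas  hit  (counter 6, T1.r 5)
[13] T1.load  rd  (counter 6, T1.r 6)
[14] T1.cas  hit  (counter 7, T1.r 6)
Log disagrees first at step 8.

step = 8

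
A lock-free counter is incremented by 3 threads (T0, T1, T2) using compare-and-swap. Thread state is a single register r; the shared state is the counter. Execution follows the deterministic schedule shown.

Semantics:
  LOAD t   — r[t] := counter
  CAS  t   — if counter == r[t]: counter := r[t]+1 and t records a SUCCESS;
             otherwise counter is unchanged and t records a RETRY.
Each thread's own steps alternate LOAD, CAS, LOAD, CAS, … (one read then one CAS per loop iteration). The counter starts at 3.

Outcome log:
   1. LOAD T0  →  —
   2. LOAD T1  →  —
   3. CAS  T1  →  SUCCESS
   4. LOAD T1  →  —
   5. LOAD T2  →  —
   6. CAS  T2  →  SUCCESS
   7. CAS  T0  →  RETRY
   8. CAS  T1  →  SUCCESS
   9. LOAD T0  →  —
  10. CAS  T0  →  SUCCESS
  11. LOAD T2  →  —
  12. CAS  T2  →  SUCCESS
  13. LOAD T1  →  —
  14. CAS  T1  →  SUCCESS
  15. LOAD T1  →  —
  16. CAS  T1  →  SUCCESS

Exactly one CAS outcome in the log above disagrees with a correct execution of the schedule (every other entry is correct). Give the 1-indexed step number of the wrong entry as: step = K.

Correct run:
T0 LOAD — after: cnt=3, r=3 — load
T1 LOAD — after: cnt=3, r=3 — load
T1 CAS — after: cnt=4, r=3 — ok
T1 LOAD — after: cnt=4, r=4 — load
T2 LOAD — after: cnt=4, r=4 — load
T2 CAS — after: cnt=5, r=4 — ok
T0 CAS — after: cnt=5, r=3 — retry
T1 CAS — after: cnt=5, r=4 — retry
T0 LOAD — after: cnt=5, r=5 — load
T0 CAS — after: cnt=6, r=5 — ok
T2 LOAD — after: cnt=6, r=6 — load
T2 CAS — after: cnt=7, r=6 — ok
T1 LOAD — after: cnt=7, r=7 — load
T1 CAS — after: cnt=8, r=7 — ok
T1 LOAD — after: cnt=8, r=8 — load
T1 CAS — after: cnt=9, r=8 — ok
Flip is step 8.

step = 8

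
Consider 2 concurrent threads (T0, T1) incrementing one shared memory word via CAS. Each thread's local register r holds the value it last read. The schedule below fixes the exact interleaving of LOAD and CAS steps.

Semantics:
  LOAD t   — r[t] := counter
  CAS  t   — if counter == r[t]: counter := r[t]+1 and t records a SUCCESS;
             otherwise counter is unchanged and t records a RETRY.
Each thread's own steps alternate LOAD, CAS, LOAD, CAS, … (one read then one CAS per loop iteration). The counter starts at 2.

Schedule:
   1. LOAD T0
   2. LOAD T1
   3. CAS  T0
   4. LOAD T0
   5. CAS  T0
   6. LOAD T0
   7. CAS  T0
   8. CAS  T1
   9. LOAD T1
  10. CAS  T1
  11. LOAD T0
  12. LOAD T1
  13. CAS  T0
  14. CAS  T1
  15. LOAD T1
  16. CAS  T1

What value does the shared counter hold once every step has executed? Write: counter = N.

1. LOAD T0 → mem=2 r[T0]=2 [LOAD]
2. LOAD T1 → mem=2 r[T1]=2 [LOAD]
3. CAS T0 → mem=3 r[T0]=2 [OK]
4. LOAD T0 → mem=3 r[T0]=3 [LOAD]
5. CAS T0 → mem=4 r[T0]=3 [OK]
6. LOAD T0 → mem=4 r[T0]=4 [LOAD]
7. CAS T0 → mem=5 r[T0]=4 [OK]
8. CAS T1 → mem=5 r[T1]=2 [RETRY]
9. LOAD T1 → mem=5 r[T1]=5 [LOAD]
10. CAS T1 → mem=6 r[T1]=5 [OK]
11. LOAD T0 → mem=6 r[T0]=6 [LOAD]
12. LOAD T1 → mem=6 r[T1]=6 [LOAD]
13. CAS T0 → mem=7 r[T0]=6 [OK]
14. CAS T1 → mem=7 r[T1]=6 [RETRY]
15. LOAD T1 → mem=7 r[T1]=7 [LOAD]
16. CAS T1 → mem=8 r[T1]=7 [OK]

counter = 8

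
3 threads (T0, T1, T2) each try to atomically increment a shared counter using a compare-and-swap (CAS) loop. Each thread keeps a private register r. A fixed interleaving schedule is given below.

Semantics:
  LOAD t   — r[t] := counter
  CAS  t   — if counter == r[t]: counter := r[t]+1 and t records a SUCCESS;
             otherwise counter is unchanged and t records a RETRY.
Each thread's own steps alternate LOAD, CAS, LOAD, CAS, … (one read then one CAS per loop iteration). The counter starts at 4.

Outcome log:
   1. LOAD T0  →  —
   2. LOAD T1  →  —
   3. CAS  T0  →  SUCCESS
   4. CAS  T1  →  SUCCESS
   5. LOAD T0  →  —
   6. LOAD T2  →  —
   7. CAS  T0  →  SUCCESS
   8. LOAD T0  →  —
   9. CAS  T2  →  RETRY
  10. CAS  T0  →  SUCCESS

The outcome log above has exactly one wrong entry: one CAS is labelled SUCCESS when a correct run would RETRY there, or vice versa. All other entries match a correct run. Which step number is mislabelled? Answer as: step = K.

Reference trace:
#1 T0 reads 4
#2 T1 reads 4
#3 T0 CAS(4→5) writes; counter now 5
#4 T1 CAS(4→5) fails; counter now 5
#5 T0 reads 5
#6 T2 reads 5
#7 T0 CAS(5→6) writes; counter now 6
#8 T0 reads 6
#9 T2 CAS(5→6) fails; counter now 6
#10 T0 CAS(6→7) writes; counter now 7
Mismatch at 4.

step = 4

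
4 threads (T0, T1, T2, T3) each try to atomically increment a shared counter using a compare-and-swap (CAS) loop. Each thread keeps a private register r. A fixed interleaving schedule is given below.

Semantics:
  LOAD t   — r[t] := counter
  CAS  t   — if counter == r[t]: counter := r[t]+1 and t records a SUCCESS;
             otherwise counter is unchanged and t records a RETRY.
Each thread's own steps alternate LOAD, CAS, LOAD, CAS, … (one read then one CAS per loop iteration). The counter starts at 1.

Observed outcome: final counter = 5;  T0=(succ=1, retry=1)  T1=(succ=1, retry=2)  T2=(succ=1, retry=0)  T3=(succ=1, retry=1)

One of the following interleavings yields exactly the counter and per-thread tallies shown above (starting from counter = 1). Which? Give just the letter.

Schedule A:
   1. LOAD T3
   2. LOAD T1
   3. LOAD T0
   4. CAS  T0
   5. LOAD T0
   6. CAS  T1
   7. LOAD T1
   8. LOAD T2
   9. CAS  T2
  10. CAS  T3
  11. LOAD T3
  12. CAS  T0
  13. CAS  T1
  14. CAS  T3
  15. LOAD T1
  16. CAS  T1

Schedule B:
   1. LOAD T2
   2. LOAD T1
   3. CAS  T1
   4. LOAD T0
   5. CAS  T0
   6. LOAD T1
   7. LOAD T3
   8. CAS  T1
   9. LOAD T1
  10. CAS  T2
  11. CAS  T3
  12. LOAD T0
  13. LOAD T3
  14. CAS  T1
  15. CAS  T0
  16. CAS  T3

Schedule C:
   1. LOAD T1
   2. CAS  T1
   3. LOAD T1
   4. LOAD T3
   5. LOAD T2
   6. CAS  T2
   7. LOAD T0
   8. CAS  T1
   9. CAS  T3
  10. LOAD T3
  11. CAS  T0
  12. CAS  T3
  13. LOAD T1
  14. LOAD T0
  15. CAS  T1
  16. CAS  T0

Tracing schedule A:
[1] T3.load  rd  (counter 1, T3.r 1)
[2] T1.load  rd  (counter 1, T1.r 1)
[3] T0.load  rd  (counter 1, T0.r 1)
[4] T0.cas  hit  (counter 2, T0.r 1)
[5] T0.load  rd  (counter 2, T0.r 2)
[6] T1.cas  miss  (counter 2, T1.r 1)
[7] T1.load  rd  (counter 2, T1.r 2)
[8] T2.load  rd  (counter 2, T2.r 2)
[9] T2.cas  hit  (counter 3, T2.r 2)
[10] T3.cas  miss  (counter 3, T3.r 1)
[11] T3.load  rd  (counter 3, T3.r 3)
[12] T0.cas  miss  (counter 3, T0.r 2)
[13] T1.cas  miss  (counter 3, T1.r 2)
[14] T3.cas  hit  (counter 4, T3.r 3)
[15] T1.load  rd  (counter 4, T1.r 4)
[16] T1.cas  hit  (counter 5, T1.r 4)

A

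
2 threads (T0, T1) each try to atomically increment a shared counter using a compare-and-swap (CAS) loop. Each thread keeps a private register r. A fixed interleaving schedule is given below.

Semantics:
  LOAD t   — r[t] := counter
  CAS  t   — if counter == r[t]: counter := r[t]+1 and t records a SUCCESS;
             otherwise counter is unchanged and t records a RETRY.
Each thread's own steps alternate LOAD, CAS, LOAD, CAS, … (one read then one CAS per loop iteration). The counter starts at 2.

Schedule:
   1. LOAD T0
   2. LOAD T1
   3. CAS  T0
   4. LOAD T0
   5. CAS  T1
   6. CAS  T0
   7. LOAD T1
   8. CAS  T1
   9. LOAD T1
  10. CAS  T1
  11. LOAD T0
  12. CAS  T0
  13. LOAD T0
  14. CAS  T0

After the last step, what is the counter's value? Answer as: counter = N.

#1 T0 reads 2
#2 T1 reads 2
#3 T0 CAS(2→3) writes; counter now 3
#4 T0 reads 3
#5 T1 CAS(2→3) fails; counter now 3
#6 T0 CAS(3→4) writes; counter now 4
#7 T1 reads 4
#8 T1 CAS(4→5) writes; counter now 5
#9 T1 reads 5
#10 T1 CAS(5→6) writes; counter now 6
#11 T0 reads 6
#12 T0 CAS(6→7) writes; counter now 7
#13 T0 reads 7
#14 T0 CAS(7→8) writes; counter now 8

counter = 8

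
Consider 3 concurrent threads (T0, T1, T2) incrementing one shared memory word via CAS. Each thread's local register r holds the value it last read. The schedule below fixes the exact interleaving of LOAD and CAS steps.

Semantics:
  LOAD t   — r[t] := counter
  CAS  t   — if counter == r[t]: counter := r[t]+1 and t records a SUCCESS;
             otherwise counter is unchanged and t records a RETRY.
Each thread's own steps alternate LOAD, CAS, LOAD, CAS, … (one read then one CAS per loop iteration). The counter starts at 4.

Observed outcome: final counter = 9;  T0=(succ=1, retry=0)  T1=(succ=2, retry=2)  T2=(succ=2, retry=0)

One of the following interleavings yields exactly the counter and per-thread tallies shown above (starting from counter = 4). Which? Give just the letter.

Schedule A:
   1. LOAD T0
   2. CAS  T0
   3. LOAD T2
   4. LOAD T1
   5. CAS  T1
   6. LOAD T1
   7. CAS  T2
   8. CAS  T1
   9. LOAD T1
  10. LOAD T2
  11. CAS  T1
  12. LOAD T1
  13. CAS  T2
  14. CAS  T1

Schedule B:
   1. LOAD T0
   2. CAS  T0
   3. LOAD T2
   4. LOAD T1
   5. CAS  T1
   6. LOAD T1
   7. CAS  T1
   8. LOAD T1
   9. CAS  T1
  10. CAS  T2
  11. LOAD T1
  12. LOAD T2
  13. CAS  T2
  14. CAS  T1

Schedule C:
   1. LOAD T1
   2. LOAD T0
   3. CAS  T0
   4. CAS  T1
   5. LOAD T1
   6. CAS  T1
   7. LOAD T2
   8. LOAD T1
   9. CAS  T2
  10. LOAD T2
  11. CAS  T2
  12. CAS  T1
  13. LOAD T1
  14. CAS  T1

C

Simulating candidate C:
[1] T1.load  rd  (counter 4, T1.r 4)
[2] T0.load  rd  (counter 4, T0.r 4)
[3] T0.cas  hit  (counter 5, T0.r 4)
[4] T1.cas  miss  (counter 5, T1.r 4)
[5] T1.load  rd  (counter 5, T1.r 5)
[6] T1.cas  hit  (counter 6, T1.r 5)
[7] T2.load  rd  (counter 6, T2.r 6)
[8] T1.load  rd  (counter 6, T1.r 6)
[9] T2.cas  hit  (counter 7, T2.r 6)
[10] T2.load  rd  (counter 7, T2.r 7)
[11] T2.cas  hit  (counter 8, T2.r 7)
[12] T1.cas  miss  (counter 8, T1.r 6)
[13] T1.load  rd  (counter 8, T1.r 8)
[14] T1.cas  hit  (counter 9, T1.r 8)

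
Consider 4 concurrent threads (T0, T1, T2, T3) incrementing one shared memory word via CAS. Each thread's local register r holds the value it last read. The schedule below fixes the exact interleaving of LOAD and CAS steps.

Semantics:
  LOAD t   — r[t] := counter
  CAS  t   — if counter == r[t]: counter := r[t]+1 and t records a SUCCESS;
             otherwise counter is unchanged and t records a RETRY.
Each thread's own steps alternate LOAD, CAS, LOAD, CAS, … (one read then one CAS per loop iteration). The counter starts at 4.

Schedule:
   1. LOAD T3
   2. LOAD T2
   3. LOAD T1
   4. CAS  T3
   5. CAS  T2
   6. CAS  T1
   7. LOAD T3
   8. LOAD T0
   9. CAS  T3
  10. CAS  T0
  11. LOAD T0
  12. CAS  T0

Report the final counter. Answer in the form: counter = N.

step 1: T3 LOAD ⇒ load; ctr=4 reg=4
step 2: T2 LOAD ⇒ load; ctr=4 reg=4
step 3: T1 LOAD ⇒ load; ctr=4 reg=4
step 4: T3 CAS ⇒ ok; ctr=5 reg=4
step 5: T2 CAS ⇒ retry; ctr=5 reg=4
step 6: T1 CAS ⇒ retry; ctr=5 reg=4
step 7: T3 LOAD ⇒ load; ctr=5 reg=5
step 8: T0 LOAD ⇒ load; ctr=5 reg=5
step 9: T3 CAS ⇒ ok; ctr=6 reg=5
step 10: T0 CAS ⇒ retry; ctr=6 reg=5
step 11: T0 LOAD ⇒ load; ctr=6 reg=6
step 12: T0 CAS ⇒ ok; ctr=7 reg=6

counter = 7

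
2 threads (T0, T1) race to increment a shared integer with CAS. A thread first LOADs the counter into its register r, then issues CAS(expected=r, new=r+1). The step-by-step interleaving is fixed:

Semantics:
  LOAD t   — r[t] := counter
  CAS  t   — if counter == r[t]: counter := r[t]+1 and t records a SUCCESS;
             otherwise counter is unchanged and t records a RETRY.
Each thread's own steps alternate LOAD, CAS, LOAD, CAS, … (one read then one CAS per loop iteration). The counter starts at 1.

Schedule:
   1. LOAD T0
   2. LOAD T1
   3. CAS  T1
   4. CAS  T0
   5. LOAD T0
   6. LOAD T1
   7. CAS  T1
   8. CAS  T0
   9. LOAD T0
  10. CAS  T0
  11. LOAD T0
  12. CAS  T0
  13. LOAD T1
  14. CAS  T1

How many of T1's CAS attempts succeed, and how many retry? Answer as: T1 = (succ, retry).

T1 = (3, 0)

[1] T0.load  rd  (counter 1, T0.r 1)
[2] T1.load  rd  (counter 1, T1.r 1)
[3] T1.cas  hit  (counter 2, T1.r 1)
[4] T0.cas  miss  (counter 2, T0.r 1)
[5] T0.load  rd  (counter 2, T0.r 2)
[6] T1.load  rd  (counter 2, T1.r 2)
[7] T1.cas  hit  (counter 3, T1.r 2)
[8] T0.cas  miss  (counter 3, T0.r 2)
[9] T0.load  rd  (counter 3, T0.r 3)
[10] T0.cas  hit  (counter 4, T0.r 3)
[11] T0.load  rd  (counter 4, T0.r 4)
[12] T0.cas  hit  (counter 5, T0.r 4)
[13] T1.load  rd  (counter 5, T1.r 5)
[14] T1.cas  hit  (counter 6, T1.r 5)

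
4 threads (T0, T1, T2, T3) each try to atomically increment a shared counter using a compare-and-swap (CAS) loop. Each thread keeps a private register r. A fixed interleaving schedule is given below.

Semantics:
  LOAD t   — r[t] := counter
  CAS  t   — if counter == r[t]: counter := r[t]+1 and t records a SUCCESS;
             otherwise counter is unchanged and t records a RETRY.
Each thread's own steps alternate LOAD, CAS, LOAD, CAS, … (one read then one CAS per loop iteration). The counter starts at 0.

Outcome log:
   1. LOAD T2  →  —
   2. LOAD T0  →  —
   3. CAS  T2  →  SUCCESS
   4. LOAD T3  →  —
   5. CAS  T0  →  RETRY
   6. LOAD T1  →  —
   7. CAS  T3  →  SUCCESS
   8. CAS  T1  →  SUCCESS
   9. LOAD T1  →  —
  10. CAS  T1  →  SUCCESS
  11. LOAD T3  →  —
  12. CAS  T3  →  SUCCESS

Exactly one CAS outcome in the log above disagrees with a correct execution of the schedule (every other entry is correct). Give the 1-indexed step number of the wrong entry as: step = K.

Reference trace:
step 1: T2 LOAD ⇒ load; ctr=0 reg=0
step 2: T0 LOAD ⇒ load; ctr=0 reg=0
step 3: T2 CAS ⇒ ok; ctr=1 reg=0
step 4: T3 LOAD ⇒ load; ctr=1 reg=1
step 5: T0 CAS ⇒ retry; ctr=1 reg=0
step 6: T1 LOAD ⇒ load; ctr=1 reg=1
step 7: T3 CAS ⇒ ok; ctr=2 reg=1
step 8: T1 CAS ⇒ retry; ctr=2 reg=1
step 9: T1 LOAD ⇒ load; ctr=2 reg=2
step 10: T1 CAS ⇒ ok; ctr=3 reg=2
step 11: T3 LOAD ⇒ load; ctr=3 reg=3
step 12: T3 CAS ⇒ ok; ctr=4 reg=3
Flip is step 8.

step = 8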